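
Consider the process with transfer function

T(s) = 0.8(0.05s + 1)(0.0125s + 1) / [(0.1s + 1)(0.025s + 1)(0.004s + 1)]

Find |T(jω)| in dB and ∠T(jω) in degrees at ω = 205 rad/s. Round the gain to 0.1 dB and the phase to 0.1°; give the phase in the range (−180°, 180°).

At ω = 205 rad/s:
zero (1 + j205·0.05) = 1 + j10.25 → |·| ≈ 10.299, ∠ ≈ 84.43°
zero (1 + j205·0.0125) = 1 + j2.5625 → |·| ≈ 2.7507, ∠ ≈ 68.68°
pole (1 + j205·0.1) = 1 + j20.5 → |·| ≈ 20.524, ∠ ≈ 87.21°
pole (1 + j205·0.025) = 1 + j5.125 → |·| ≈ 5.2216, ∠ ≈ 78.96°
pole (1 + j205·0.004) = 1 + j0.82 → |·| ≈ 1.2932, ∠ ≈ 39.35°
|T| = 0.8 · 10.299 · 2.7507 / (20.524 · 5.2216 · 1.2932) ≈ 0.16353
Gain = 20 log₁₀(0.16353) ≈ -15.73 dB
∠T = (84.43° + 68.68°) − (87.21° + 78.96° + 39.35°) = -52.41°

-15.7 dB, -52.4°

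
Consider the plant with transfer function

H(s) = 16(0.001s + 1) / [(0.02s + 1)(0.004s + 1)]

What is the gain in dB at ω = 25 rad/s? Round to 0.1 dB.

23.1 dB

At ω = 25 rad/s:
zero (1 + j25·0.001) = 1 + j0.025 → |·| ≈ 1.0003, ∠ ≈ 1.43°
pole (1 + j25·0.02) = 1 + j0.5 → |·| ≈ 1.118, ∠ ≈ 26.57°
pole (1 + j25·0.004) = 1 + j0.1 → |·| ≈ 1.005, ∠ ≈ 5.71°
|H| = 16 · 1.0003 / (1.118 · 1.005) ≈ 14.244
Gain = 20 log₁₀(14.244) ≈ 23.07 dB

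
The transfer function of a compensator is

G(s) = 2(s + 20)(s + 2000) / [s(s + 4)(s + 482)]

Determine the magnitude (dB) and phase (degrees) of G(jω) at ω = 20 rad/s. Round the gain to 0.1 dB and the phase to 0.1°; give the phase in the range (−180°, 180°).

At s = jω = j20:
zero (s+20): 20 + j20 → |·| = √(20²+20²) = √800 ≈ 28.284, ∠ = arctan(20/20) ≈ 45.00°
zero (s+2000): 2000 + j20 → |·| = √(2000²+20²) = √4000400 ≈ 2000.1, ∠ = arctan(20/2000) ≈ 0.57°
pole (s+4): 4 + j20 → |·| = √(4²+20²) = √416 ≈ 20.396, ∠ = arctan(20/4) ≈ 78.69°
pole (s+482): 482 + j20 → |·| = √(482²+20²) = √232724 ≈ 482.41, ∠ = arctan(20/482) ≈ 2.38°
pole at origin: |s| = 20, ∠ = 90.00° (in denominator)
|G| = 2 · 56571 / 1.9678e+05 ≈ 0.57497
Gain = 20 log₁₀(0.57497) ≈ -4.81 dB
∠G = 45.57° − 171.07° = -125.50°

-4.8 dB, -125.5°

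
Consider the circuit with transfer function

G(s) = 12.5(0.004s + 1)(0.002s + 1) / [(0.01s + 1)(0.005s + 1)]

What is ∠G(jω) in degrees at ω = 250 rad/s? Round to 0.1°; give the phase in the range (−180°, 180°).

-48.0°

At ω = 250 rad/s:
zero (1 + j250·0.004) = 1 + j1 → |·| ≈ 1.4142, ∠ ≈ 45.00°
zero (1 + j250·0.002) = 1 + j0.5 → |·| ≈ 1.118, ∠ ≈ 26.57°
pole (1 + j250·0.01) = 1 + j2.5 → |·| ≈ 2.6926, ∠ ≈ 68.20°
pole (1 + j250·0.005) = 1 + j1.25 → |·| ≈ 1.6008, ∠ ≈ 51.34°
∠G = (45.00° + 26.57°) − (68.20° + 51.34°) = -47.97°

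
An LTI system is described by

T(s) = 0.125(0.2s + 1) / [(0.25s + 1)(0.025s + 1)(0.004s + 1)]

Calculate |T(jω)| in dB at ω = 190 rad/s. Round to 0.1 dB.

At ω = 190 rad/s:
zero (1 + j190·0.2) = 1 + j38 → |·| ≈ 38.013, ∠ ≈ 88.49°
pole (1 + j190·0.25) = 1 + j47.5 → |·| ≈ 47.511, ∠ ≈ 88.79°
pole (1 + j190·0.025) = 1 + j4.75 → |·| ≈ 4.8541, ∠ ≈ 78.11°
pole (1 + j190·0.004) = 1 + j0.76 → |·| ≈ 1.256, ∠ ≈ 37.23°
|T| = 0.125 · 38.013 / (47.511 · 4.8541 · 1.256) ≈ 0.016404
Gain = 20 log₁₀(0.016404) ≈ -35.70 dB

-35.7 dB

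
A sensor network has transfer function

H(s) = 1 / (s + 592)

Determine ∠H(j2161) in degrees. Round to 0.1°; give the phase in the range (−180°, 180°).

-74.7°

At s = jω = j2161:
pole (s+592): 592 + j2161 → |·| = √(592²+2161²) = √5020385 ≈ 2240.6, ∠ = arctan(2161/592) ≈ 74.68°
∠H = 0.00° − 74.68° = -74.68°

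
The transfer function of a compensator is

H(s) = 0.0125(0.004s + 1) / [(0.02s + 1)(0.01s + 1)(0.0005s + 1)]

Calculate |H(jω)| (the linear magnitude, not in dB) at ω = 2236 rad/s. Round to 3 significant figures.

7.49e-05

At ω = 2236 rad/s:
zero (1 + j2236·0.004) = 1 + j8.944 → |·| ≈ 8.9997, ∠ ≈ 83.62°
pole (1 + j2236·0.02) = 1 + j44.72 → |·| ≈ 44.731, ∠ ≈ 88.72°
pole (1 + j2236·0.01) = 1 + j22.36 → |·| ≈ 22.382, ∠ ≈ 87.44°
pole (1 + j2236·0.0005) = 1 + j1.118 → |·| ≈ 1.5, ∠ ≈ 48.19°
|H| = 0.0125 · 8.9997 / (44.731 · 22.382 · 1.5) ≈ 7.491e-05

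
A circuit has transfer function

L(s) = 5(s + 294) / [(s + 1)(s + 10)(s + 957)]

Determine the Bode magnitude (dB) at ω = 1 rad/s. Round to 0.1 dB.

At s = jω = j1:
zero (s+294): 294 + j1 → |·| = √(294²+1²) = √86437 ≈ 294, ∠ = arctan(1/294) ≈ 0.19°
pole (s+1): 1 + j1 → |·| = √(1²+1²) = √2 ≈ 1.4142, ∠ = arctan(1/1) ≈ 45.00°
pole (s+10): 10 + j1 → |·| = √(10²+1²) = √101 ≈ 10.05, ∠ = arctan(1/10) ≈ 5.71°
pole (s+957): 957 + j1 → |·| = √(957²+1²) = √915850 ≈ 957, ∠ = arctan(1/957) ≈ 0.06°
|L| = 5 · 294 / 13602 ≈ 0.10807
Gain = 20 log₁₀(0.10807) ≈ -19.33 dB

-19.3 dB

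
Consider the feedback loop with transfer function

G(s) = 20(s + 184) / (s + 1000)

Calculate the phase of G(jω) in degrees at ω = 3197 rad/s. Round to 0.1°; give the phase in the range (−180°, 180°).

14.1°

At s = jω = j3197:
zero (s+184): 184 + j3197 → |·| = √(184²+3197²) = √10254665 ≈ 3202.3, ∠ = arctan(3197/184) ≈ 86.71°
pole (s+1000): 1000 + j3197 → |·| = √(1000²+3197²) = √11220809 ≈ 3349.7, ∠ = arctan(3197/1000) ≈ 72.63°
∠G = 86.71° − 72.63° = 14.08°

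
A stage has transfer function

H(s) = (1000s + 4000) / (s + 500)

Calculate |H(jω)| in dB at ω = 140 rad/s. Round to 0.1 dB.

Substitute s = j140:
Numerator: 1000(j140) + 4000 = 4000 + j140000
Denominator: (j140) + 500 = 500 + j140
|N| = √(4000² + 140000²) ≈ 1.4006e+05, ∠N ≈ 88.36°
|D| = √(500² + 140²) ≈ 519.23, ∠D ≈ 15.64°
|H| = 1.4006e+05 / 519.23 ≈ 269.75
Gain = 20 log₁₀(269.75) ≈ 48.62 dB

48.6 dB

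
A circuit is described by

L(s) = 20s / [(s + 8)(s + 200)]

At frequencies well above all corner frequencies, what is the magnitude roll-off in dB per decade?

Each pole contributes −20 dB/decade at high frequency; each zero contributes +20 dB/decade.
Net: 1 zero(s) − 2 pole(s) → -20 dB/decade.

-20 dB/decade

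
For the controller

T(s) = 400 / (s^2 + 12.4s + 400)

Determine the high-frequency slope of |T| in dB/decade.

-40 dB/decade

Each pole contributes −20 dB/decade at high frequency; each zero contributes +20 dB/decade.
Net: 0 zero(s) − 2 pole(s) → -40 dB/decade.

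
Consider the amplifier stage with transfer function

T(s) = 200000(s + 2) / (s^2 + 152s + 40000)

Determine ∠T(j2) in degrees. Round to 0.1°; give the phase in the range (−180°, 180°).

44.6°

At s = jω = j2:
zero (s+2): 2 + j2 → |·| = √(2²+2²) = √8 ≈ 2.8284, ∠ = arctan(2/2) ≈ 45.00°
quadratic: (j2)² + 152·j2 + 40000 = 39996 + j304 → |·| ≈ 39997, ∠ ≈ 0.44°
∠T = 45.00° − 0.44° = 44.56°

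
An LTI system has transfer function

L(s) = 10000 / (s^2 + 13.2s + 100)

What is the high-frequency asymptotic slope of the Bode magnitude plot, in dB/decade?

-40 dB/decade

Each pole contributes −20 dB/decade at high frequency; each zero contributes +20 dB/decade.
Net: 0 zero(s) − 2 pole(s) → -40 dB/decade.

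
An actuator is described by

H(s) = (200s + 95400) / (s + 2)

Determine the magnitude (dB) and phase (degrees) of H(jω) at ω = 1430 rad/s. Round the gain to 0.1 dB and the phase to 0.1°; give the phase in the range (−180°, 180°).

46.5 dB, -18.4°

Substitute s = j1430:
Numerator: 200(j1430) + 95400 = 95400 + j286000
Denominator: (j1430) + 2 = 2 + j1430
|N| = √(95400² + 286000²) ≈ 3.0149e+05, ∠N ≈ 71.55°
|D| = √(2² + 1430²) ≈ 1430, ∠D ≈ 89.92°
|H| = 3.0149e+05 / 1430 ≈ 210.83
Gain = 20 log₁₀(210.83) ≈ 46.48 dB
∠H = 71.55° − 89.92° = -18.37°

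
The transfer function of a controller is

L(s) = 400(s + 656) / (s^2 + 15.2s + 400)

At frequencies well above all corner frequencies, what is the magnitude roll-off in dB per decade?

Each pole contributes −20 dB/decade at high frequency; each zero contributes +20 dB/decade.
Net: 1 zero(s) − 2 pole(s) → -20 dB/decade.

-20 dB/decade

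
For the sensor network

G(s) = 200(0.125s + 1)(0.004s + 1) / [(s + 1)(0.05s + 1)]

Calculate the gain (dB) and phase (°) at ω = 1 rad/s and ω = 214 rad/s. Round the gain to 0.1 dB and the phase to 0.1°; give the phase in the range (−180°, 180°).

At ω = 1 rad/s:
zero (1 + j1·0.125) = 1 + j0.125 → |·| ≈ 1.0078, ∠ ≈ 7.13°
zero (1 + j1·0.004) = 1 + j0.004 → |·| ≈ 1, ∠ ≈ 0.23°
pole (1 + j1·1) = 1 + j1 → |·| ≈ 1.4142, ∠ ≈ 45.00°
pole (1 + j1·0.05) = 1 + j0.05 → |·| ≈ 1.0012, ∠ ≈ 2.86°
|G| = 200 · 1.0078 · 1 / (1.4142 · 1.0012) ≈ 142.35
Gain = 20 log₁₀(142.35) ≈ 43.07 dB
∠G = (7.13° + 0.23°) − (45.00° + 2.86°) = -40.50°

At ω = 214 rad/s:
zero (1 + j214·0.125) = 1 + j26.75 → |·| ≈ 26.769, ∠ ≈ 87.86°
zero (1 + j214·0.004) = 1 + j0.856 → |·| ≈ 1.3163, ∠ ≈ 40.56°
pole (1 + j214·1) = 1 + j214 → |·| ≈ 214, ∠ ≈ 89.73°
pole (1 + j214·0.05) = 1 + j10.7 → |·| ≈ 10.747, ∠ ≈ 84.66°
|G| = 200 · 26.769 · 1.3163 / (214 · 10.747) ≈ 3.0642
Gain = 20 log₁₀(3.0642) ≈ 9.73 dB
∠G = (87.86° + 40.56°) − (89.73° + 84.66°) = -45.97°

ω = 1: 43.1 dB, -40.5°; ω = 214: 9.7 dB, -46.0°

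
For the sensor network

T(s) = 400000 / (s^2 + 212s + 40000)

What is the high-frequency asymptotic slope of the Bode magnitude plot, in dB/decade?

Each pole contributes −20 dB/decade at high frequency; each zero contributes +20 dB/decade.
Net: 0 zero(s) − 2 pole(s) → -40 dB/decade.

-40 dB/decade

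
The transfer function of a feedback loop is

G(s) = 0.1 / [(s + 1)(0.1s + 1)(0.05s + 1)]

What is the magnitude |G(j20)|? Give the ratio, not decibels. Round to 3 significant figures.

0.00158

At ω = 20 rad/s:
pole (1 + j20·1) = 1 + j20 → |·| ≈ 20.025, ∠ ≈ 87.14°
pole (1 + j20·0.1) = 1 + j2 → |·| ≈ 2.2361, ∠ ≈ 63.43°
pole (1 + j20·0.05) = 1 + j1 → |·| ≈ 1.4142, ∠ ≈ 45.00°
|G| = 0.1 · 1 / (20.025 · 2.2361 · 1.4142) ≈ 0.0015792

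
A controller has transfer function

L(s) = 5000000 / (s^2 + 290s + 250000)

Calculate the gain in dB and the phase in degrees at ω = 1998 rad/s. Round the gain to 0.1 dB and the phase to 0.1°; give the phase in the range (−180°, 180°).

At s = jω = j1998:
quadratic: (j1998)² + 290·j1998 + 250000 = -3742004 + j579420 → |·| ≈ 3.7866e+06, ∠ ≈ 171.20°
|L| = 5000000 / 3.7866e+06 ≈ 1.3204
Gain = 20 log₁₀(1.3204) ≈ 2.41 dB
∠L = 0.00° − 171.20° = -171.20°

2.4 dB, -171.2°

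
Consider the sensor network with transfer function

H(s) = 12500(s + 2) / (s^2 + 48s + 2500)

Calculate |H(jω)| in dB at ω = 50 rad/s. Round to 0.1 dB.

At s = jω = j50:
zero (s+2): 2 + j50 → |·| = √(2²+50²) = √2504 ≈ 50.04, ∠ = arctan(50/2) ≈ 87.71°
quadratic: (j50)² + 48·j50 + 2500 = 0 + j2400 → |·| ≈ 2400, ∠ ≈ 90.00°
|H| = 12500 · 50.04 / 2400 ≈ 260.62
Gain = 20 log₁₀(260.62) ≈ 48.32 dB

48.3 dB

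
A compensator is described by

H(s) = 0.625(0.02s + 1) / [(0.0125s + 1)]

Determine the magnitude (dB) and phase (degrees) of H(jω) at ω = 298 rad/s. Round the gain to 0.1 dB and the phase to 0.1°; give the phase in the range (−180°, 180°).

-0.2 dB, 5.5°

At ω = 298 rad/s:
zero (1 + j298·0.02) = 1 + j5.96 → |·| ≈ 6.0433, ∠ ≈ 80.48°
pole (1 + j298·0.0125) = 1 + j3.725 → |·| ≈ 3.8569, ∠ ≈ 74.97°
|H| = 0.625 · 6.0433 / (3.8569) ≈ 0.9793
Gain = 20 log₁₀(0.9793) ≈ -0.18 dB
∠H = (80.48°) − (74.97°) = 5.51°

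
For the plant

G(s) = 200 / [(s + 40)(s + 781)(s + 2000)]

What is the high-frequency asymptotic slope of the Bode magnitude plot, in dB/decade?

-60 dB/decade

Each pole contributes −20 dB/decade at high frequency; each zero contributes +20 dB/decade.
Net: 0 zero(s) − 3 pole(s) → -60 dB/decade.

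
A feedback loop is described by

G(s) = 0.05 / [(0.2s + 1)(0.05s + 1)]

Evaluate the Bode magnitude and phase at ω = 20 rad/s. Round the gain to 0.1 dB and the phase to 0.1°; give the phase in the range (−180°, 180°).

At ω = 20 rad/s:
pole (1 + j20·0.2) = 1 + j4 → |·| ≈ 4.1231, ∠ ≈ 75.96°
pole (1 + j20·0.05) = 1 + j1 → |·| ≈ 1.4142, ∠ ≈ 45.00°
|G| = 0.05 · 1 / (4.1231 · 1.4142) ≈ 0.008575
Gain = 20 log₁₀(0.008575) ≈ -41.34 dB
∠G = (0°) − (75.96° + 45.00°) = -120.96°

-41.3 dB, -121.0°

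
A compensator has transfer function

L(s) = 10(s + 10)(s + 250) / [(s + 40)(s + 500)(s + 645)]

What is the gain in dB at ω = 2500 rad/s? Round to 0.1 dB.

-48.4 dB

At s = jω = j2500:
zero (s+10): 10 + j2500 → |·| = √(10²+2500²) = √6250100 ≈ 2500, ∠ = arctan(2500/10) ≈ 89.77°
zero (s+250): 250 + j2500 → |·| = √(250²+2500²) = √6312500 ≈ 2512.5, ∠ = arctan(2500/250) ≈ 84.29°
pole (s+40): 40 + j2500 → |·| = √(40²+2500²) = √6251600 ≈ 2500.3, ∠ = arctan(2500/40) ≈ 89.08°
pole (s+500): 500 + j2500 → |·| = √(500²+2500²) = √6500000 ≈ 2549.5, ∠ = arctan(2500/500) ≈ 78.69°
pole (s+645): 645 + j2500 → |·| = √(645²+2500²) = √6666025 ≈ 2581.9, ∠ = arctan(2500/645) ≈ 75.53°
|L| = 10 · 6.2812e+06 / 1.6458e+10 ≈ 0.0038165
Gain = 20 log₁₀(0.0038165) ≈ -48.37 dB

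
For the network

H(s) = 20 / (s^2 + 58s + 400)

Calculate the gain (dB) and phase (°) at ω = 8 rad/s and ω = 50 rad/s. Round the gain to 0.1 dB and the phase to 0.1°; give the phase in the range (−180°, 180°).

Substitute s = j8:
Numerator: 20 = 20 + j0
Denominator: (j8)^2 + 58(j8) + 400 = 336 + j464
|N| = √(20² + 0²) ≈ 20, ∠N ≈ 0.00°
|D| = √(336² + 464²) ≈ 572.88, ∠D ≈ 54.09°
|H| = 20 / 572.88 ≈ 0.034911
Gain = 20 log₁₀(0.034911) ≈ -29.14 dB
∠H = 0.00° − 54.09° = -54.09°

Substitute s = j50:
Numerator: 20 = 20 + j0
Denominator: (j50)^2 + 58(j50) + 400 = -2100 + j2900
|N| = √(20² + 0²) ≈ 20, ∠N ≈ 0.00°
|D| = √(2100² + 2900²) ≈ 3580.5, ∠D ≈ 125.91°
|H| = 20 / 3580.5 ≈ 0.0055858
Gain = 20 log₁₀(0.0055858) ≈ -45.06 dB
∠H = 0.00° − 125.91° = -125.91°

ω = 8: -29.1 dB, -54.1°; ω = 50: -45.1 dB, -125.9°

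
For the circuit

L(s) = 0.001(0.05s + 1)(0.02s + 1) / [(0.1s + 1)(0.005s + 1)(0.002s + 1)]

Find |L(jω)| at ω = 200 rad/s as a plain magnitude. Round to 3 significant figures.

At ω = 200 rad/s:
zero (1 + j200·0.05) = 1 + j10 → |·| ≈ 10.05, ∠ ≈ 84.29°
zero (1 + j200·0.02) = 1 + j4 → |·| ≈ 4.1231, ∠ ≈ 75.96°
pole (1 + j200·0.1) = 1 + j20 → |·| ≈ 20.025, ∠ ≈ 87.14°
pole (1 + j200·0.005) = 1 + j1 → |·| ≈ 1.4142, ∠ ≈ 45.00°
pole (1 + j200·0.002) = 1 + j0.4 → |·| ≈ 1.077, ∠ ≈ 21.80°
|L| = 0.001 · 10.05 · 4.1231 / (20.025 · 1.4142 · 1.077) ≈ 0.0013586

0.00136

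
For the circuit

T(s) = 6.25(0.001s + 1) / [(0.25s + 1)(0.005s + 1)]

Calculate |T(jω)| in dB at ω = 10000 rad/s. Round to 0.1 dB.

-66.0 dB

At ω = 10000 rad/s:
zero (1 + j10000·0.001) = 1 + j10 → |·| ≈ 10.05, ∠ ≈ 84.29°
pole (1 + j10000·0.25) = 1 + j2500 → |·| ≈ 2500, ∠ ≈ 89.98°
pole (1 + j10000·0.005) = 1 + j50 → |·| ≈ 50.01, ∠ ≈ 88.85°
|T| = 6.25 · 10.05 / (2500 · 50.01) ≈ 0.0005024
Gain = 20 log₁₀(0.0005024) ≈ -65.98 dB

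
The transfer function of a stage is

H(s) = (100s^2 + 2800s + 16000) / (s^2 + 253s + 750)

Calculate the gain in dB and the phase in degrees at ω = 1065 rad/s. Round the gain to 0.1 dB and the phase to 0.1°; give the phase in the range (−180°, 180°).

39.8 dB, 11.9°

Substitute s = j1065:
Numerator: 100(j1065)^2 + 2800(j1065) + 16000 = -113406500 + j2982000
Denominator: (j1065)^2 + 253(j1065) + 750 = -1133475 + j269445
|N| = √(113406500² + 2982000²) ≈ 1.1345e+08, ∠N ≈ 178.49°
|D| = √(1133475² + 269445²) ≈ 1.1651e+06, ∠D ≈ 166.63°
|H| = 1.1345e+08 / 1.1651e+06 ≈ 97.374
Gain = 20 log₁₀(97.374) ≈ 39.77 dB
∠H = 178.49° − 166.63° = 11.86°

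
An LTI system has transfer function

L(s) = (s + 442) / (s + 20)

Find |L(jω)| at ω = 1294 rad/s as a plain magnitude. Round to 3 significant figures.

At s = jω = j1294:
zero (s+442): 442 + j1294 → |·| = √(442²+1294²) = √1869800 ≈ 1367.4, ∠ = arctan(1294/442) ≈ 71.14°
pole (s+20): 20 + j1294 → |·| = √(20²+1294²) = √1674836 ≈ 1294.2, ∠ = arctan(1294/20) ≈ 89.11°
|L| = 1 · 1367.4 / 1294.2 ≈ 1.0566

1.06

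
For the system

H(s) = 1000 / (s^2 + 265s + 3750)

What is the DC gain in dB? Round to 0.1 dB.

-11.5 dB

H(0) = 1000 / 3750 ≈ 0.26667
20 log₁₀(0.26667) ≈ -11.48 dB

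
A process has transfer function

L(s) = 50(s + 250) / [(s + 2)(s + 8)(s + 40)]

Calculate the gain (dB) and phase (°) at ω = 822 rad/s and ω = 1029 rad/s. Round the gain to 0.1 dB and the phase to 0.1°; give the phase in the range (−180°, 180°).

At s = jω = j822:
zero (s+250): 250 + j822 → |·| = √(250²+822²) = √738184 ≈ 859.18, ∠ = arctan(822/250) ≈ 73.08°
pole (s+2): 2 + j822 → |·| = √(2²+822²) = √675688 ≈ 822, ∠ = arctan(822/2) ≈ 89.86°
pole (s+8): 8 + j822 → |·| = √(8²+822²) = √675748 ≈ 822.04, ∠ = arctan(822/8) ≈ 89.44°
pole (s+40): 40 + j822 → |·| = √(40²+822²) = √677284 ≈ 822.97, ∠ = arctan(822/40) ≈ 87.21°
|L| = 50 · 859.18 / 5.5609e+08 ≈ 7.7252e-05
Gain = 20 log₁₀(7.7252e-05) ≈ -82.24 dB
∠L = 73.08° − 266.51° = -193.43° ≡ 166.57° (principal value)

At s = jω = j1029:
zero (s+250): 250 + j1029 → |·| = √(250²+1029²) = √1121341 ≈ 1058.9, ∠ = arctan(1029/250) ≈ 76.34°
pole (s+2): 2 + j1029 → |·| = √(2²+1029²) = √1058845 ≈ 1029, ∠ = arctan(1029/2) ≈ 89.89°
pole (s+8): 8 + j1029 → |·| = √(8²+1029²) = √1058905 ≈ 1029, ∠ = arctan(1029/8) ≈ 89.55°
pole (s+40): 40 + j1029 → |·| = √(40²+1029²) = √1060441 ≈ 1029.8, ∠ = arctan(1029/40) ≈ 87.77°
|L| = 50 · 1058.9 / 1.0904e+09 ≈ 4.8556e-05
Gain = 20 log₁₀(4.8556e-05) ≈ -86.28 dB
∠L = 76.34° − 267.21° = -190.87° ≡ 169.13° (principal value)

ω = 822: -82.2 dB, 166.6°; ω = 1029: -86.3 dB, 169.1°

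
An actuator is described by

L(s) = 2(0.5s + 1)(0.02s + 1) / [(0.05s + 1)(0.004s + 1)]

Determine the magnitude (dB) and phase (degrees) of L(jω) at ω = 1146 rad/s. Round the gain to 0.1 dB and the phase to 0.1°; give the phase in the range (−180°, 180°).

39.8 dB, 10.7°

At ω = 1146 rad/s:
zero (1 + j1146·0.5) = 1 + j573 → |·| ≈ 573, ∠ ≈ 89.90°
zero (1 + j1146·0.02) = 1 + j22.92 → |·| ≈ 22.942, ∠ ≈ 87.50°
pole (1 + j1146·0.05) = 1 + j57.3 → |·| ≈ 57.309, ∠ ≈ 89.00°
pole (1 + j1146·0.004) = 1 + j4.584 → |·| ≈ 4.6918, ∠ ≈ 77.69°
|L| = 2 · 573 · 22.942 / (57.309 · 4.6918) ≈ 97.781
Gain = 20 log₁₀(97.781) ≈ 39.81 dB
∠L = (89.90° + 87.50°) − (89.00° + 77.69°) = 10.71°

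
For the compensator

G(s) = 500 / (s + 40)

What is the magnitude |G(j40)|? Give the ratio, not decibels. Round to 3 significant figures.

8.84

Substitute s = j40:
Numerator: 500 = 500 + j0
Denominator: (j40) + 40 = 40 + j40
|N| = √(500² + 0²) ≈ 500, ∠N ≈ 0.00°
|D| = √(40² + 40²) ≈ 56.569, ∠D ≈ 45.00°
|G| = 500 / 56.569 ≈ 8.8388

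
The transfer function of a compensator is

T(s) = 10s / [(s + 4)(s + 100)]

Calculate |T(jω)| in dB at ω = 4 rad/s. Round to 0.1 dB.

-23.0 dB

At s = jω = j4:
zero at origin: s = j4 → |·| = 4, ∠ = 90.00°
pole (s+4): 4 + j4 → |·| = √(4²+4²) = √32 ≈ 5.6569, ∠ = arctan(4/4) ≈ 45.00°
pole (s+100): 100 + j4 → |·| = √(100²+4²) = √10016 ≈ 100.08, ∠ = arctan(4/100) ≈ 2.29°
|T| = 10 · 4 / 566.14 ≈ 0.070654
Gain = 20 log₁₀(0.070654) ≈ -23.02 dB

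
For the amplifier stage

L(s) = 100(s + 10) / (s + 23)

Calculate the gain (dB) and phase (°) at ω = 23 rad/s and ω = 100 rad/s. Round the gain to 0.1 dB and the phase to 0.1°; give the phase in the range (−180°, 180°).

At s = jω = j23:
zero (s+10): 10 + j23 → |·| = √(10²+23²) = √629 ≈ 25.08, ∠ = arctan(23/10) ≈ 66.50°
pole (s+23): 23 + j23 → |·| = √(23²+23²) = √1058 ≈ 32.527, ∠ = arctan(23/23) ≈ 45.00°
|L| = 100 · 25.08 / 32.527 ≈ 77.105
Gain = 20 log₁₀(77.105) ≈ 37.74 dB
∠L = 66.50° − 45.00° = 21.50°

At s = jω = j100:
zero (s+10): 10 + j100 → |·| = √(10²+100²) = √10100 ≈ 100.5, ∠ = arctan(100/10) ≈ 84.29°
pole (s+23): 23 + j100 → |·| = √(23²+100²) = √10529 ≈ 102.61, ∠ = arctan(100/23) ≈ 77.05°
|L| = 100 · 100.5 / 102.61 ≈ 97.944
Gain = 20 log₁₀(97.944) ≈ 39.82 dB
∠L = 84.29° − 77.05° = 7.24°

ω = 23: 37.7 dB, 21.5°; ω = 100: 39.8 dB, 7.2°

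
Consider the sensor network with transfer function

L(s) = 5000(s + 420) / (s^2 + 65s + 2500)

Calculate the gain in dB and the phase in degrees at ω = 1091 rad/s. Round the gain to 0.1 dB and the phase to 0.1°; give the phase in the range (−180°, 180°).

At s = jω = j1091:
zero (s+420): 420 + j1091 → |·| = √(420²+1091²) = √1366681 ≈ 1169.1, ∠ = arctan(1091/420) ≈ 68.94°
quadratic: (j1091)² + 65·j1091 + 2500 = -1187781 + j70915 → |·| ≈ 1.1899e+06, ∠ ≈ 176.58°
|L| = 5000 · 1169.1 / 1.1899e+06 ≈ 4.9126
Gain = 20 log₁₀(4.9126) ≈ 13.83 dB
∠L = 68.94° − 176.58° = -107.64°

13.8 dB, -107.6°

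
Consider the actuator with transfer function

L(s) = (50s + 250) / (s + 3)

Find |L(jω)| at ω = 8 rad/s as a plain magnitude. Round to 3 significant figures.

55.2

Substitute s = j8:
Numerator: 50(j8) + 250 = 250 + j400
Denominator: (j8) + 3 = 3 + j8
|N| = √(250² + 400²) ≈ 471.7, ∠N ≈ 57.99°
|D| = √(3² + 8²) ≈ 8.544, ∠D ≈ 69.44°
|L| = 471.7 / 8.544 ≈ 55.208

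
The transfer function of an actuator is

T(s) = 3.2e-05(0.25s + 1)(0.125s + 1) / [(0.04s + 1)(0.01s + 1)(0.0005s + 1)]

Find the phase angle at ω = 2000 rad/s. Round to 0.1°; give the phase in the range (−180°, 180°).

-41.8°

At ω = 2000 rad/s:
zero (1 + j2000·0.25) = 1 + j500 → |·| ≈ 500, ∠ ≈ 89.89°
zero (1 + j2000·0.125) = 1 + j250 → |·| ≈ 250, ∠ ≈ 89.77°
pole (1 + j2000·0.04) = 1 + j80 → |·| ≈ 80.006, ∠ ≈ 89.28°
pole (1 + j2000·0.01) = 1 + j20 → |·| ≈ 20.025, ∠ ≈ 87.14°
pole (1 + j2000·0.0005) = 1 + j1 → |·| ≈ 1.4142, ∠ ≈ 45.00°
∠T = (89.89° + 89.77°) − (89.28° + 87.14° + 45.00°) = -41.76°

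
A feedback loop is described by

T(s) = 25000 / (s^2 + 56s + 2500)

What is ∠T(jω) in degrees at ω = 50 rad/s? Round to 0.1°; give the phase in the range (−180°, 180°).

At s = jω = j50:
quadratic: (j50)² + 56·j50 + 2500 = 0 + j2800 → |·| ≈ 2800, ∠ ≈ 90.00°
∠T = 0.00° − 90.00° = -90.00°

-90.0°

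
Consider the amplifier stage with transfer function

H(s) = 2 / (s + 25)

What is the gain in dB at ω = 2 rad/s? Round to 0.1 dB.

Substitute s = j2:
Numerator: 2 = 2 + j0
Denominator: (j2) + 25 = 25 + j2
|N| = √(2² + 0²) ≈ 2, ∠N ≈ 0.00°
|D| = √(25² + 2²) ≈ 25.08, ∠D ≈ 4.57°
|H| = 2 / 25.08 ≈ 0.079745
Gain = 20 log₁₀(0.079745) ≈ -21.97 dB

-22.0 dB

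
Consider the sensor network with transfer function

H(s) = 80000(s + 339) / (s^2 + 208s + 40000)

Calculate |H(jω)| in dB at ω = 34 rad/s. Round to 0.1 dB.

56.8 dB

At s = jω = j34:
zero (s+339): 339 + j34 → |·| = √(339²+34²) = √116077 ≈ 340.7, ∠ = arctan(34/339) ≈ 5.73°
quadratic: (j34)² + 208·j34 + 40000 = 38844 + j7072 → |·| ≈ 39483, ∠ ≈ 10.32°
|H| = 80000 · 340.7 / 39483 ≈ 690.32
Gain = 20 log₁₀(690.32) ≈ 56.78 dB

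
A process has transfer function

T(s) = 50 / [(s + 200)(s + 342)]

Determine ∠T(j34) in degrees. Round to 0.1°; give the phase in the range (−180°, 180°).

-15.3°

At s = jω = j34:
pole (s+200): 200 + j34 → |·| = √(200²+34²) = √41156 ≈ 202.87, ∠ = arctan(34/200) ≈ 9.65°
pole (s+342): 342 + j34 → |·| = √(342²+34²) = √118120 ≈ 343.69, ∠ = arctan(34/342) ≈ 5.68°
∠T = 0.00° − 15.33° = -15.33°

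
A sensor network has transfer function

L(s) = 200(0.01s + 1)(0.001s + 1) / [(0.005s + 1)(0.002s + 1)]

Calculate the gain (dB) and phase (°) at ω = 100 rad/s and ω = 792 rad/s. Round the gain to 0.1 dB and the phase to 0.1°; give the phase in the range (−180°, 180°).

ω = 100: 47.9 dB, 12.8°; ω = 792: 48.5 dB, -12.4°

At ω = 100 rad/s:
zero (1 + j100·0.01) = 1 + j1 → |·| ≈ 1.4142, ∠ ≈ 45.00°
zero (1 + j100·0.001) = 1 + j0.1 → |·| ≈ 1.005, ∠ ≈ 5.71°
pole (1 + j100·0.005) = 1 + j0.5 → |·| ≈ 1.118, ∠ ≈ 26.57°
pole (1 + j100·0.002) = 1 + j0.2 → |·| ≈ 1.0198, ∠ ≈ 11.31°
|L| = 200 · 1.4142 · 1.005 / (1.118 · 1.0198) ≈ 249.32
Gain = 20 log₁₀(249.32) ≈ 47.94 dB
∠L = (45.00° + 5.71°) − (26.57° + 11.31°) = 12.83°

At ω = 792 rad/s:
zero (1 + j792·0.01) = 1 + j7.92 → |·| ≈ 7.9829, ∠ ≈ 82.80°
zero (1 + j792·0.001) = 1 + j0.792 → |·| ≈ 1.2756, ∠ ≈ 38.38°
pole (1 + j792·0.005) = 1 + j3.96 → |·| ≈ 4.0843, ∠ ≈ 75.83°
pole (1 + j792·0.002) = 1 + j1.584 → |·| ≈ 1.8732, ∠ ≈ 57.74°
|L| = 200 · 7.9829 · 1.2756 / (4.0843 · 1.8732) ≈ 266.2
Gain = 20 log₁₀(266.2) ≈ 48.50 dB
∠L = (82.80° + 38.38°) − (75.83° + 57.74°) = -12.39°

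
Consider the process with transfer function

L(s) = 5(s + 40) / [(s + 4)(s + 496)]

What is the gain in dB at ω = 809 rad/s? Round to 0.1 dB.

At s = jω = j809:
zero (s+40): 40 + j809 → |·| = √(40²+809²) = √656081 ≈ 809.99, ∠ = arctan(809/40) ≈ 87.17°
pole (s+4): 4 + j809 → |·| = √(4²+809²) = √654497 ≈ 809.01, ∠ = arctan(809/4) ≈ 89.72°
pole (s+496): 496 + j809 → |·| = √(496²+809²) = √900497 ≈ 948.95, ∠ = arctan(809/496) ≈ 58.49°
|L| = 5 · 809.99 / 7.6771e+05 ≈ 0.0052754
Gain = 20 log₁₀(0.0052754) ≈ -45.55 dB

-45.6 dB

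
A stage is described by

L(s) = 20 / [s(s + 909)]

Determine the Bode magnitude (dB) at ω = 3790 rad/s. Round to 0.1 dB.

-117.4 dB

At s = jω = j3790:
pole (s+909): 909 + j3790 → |·| = √(909²+3790²) = √15190381 ≈ 3897.5, ∠ = arctan(3790/909) ≈ 76.51°
pole at origin: |s| = 3790, ∠ = 90.00° (in denominator)
|L| = 20 / 1.4772e+07 ≈ 1.3539e-06
Gain = 20 log₁₀(1.3539e-06) ≈ -117.37 dB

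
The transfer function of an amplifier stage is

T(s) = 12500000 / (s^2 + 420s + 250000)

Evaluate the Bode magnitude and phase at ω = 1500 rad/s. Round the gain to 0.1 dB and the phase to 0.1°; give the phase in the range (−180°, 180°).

15.5 dB, -162.5°

At s = jω = j1500:
quadratic: (j1500)² + 420·j1500 + 250000 = -2000000 + j630000 → |·| ≈ 2.0969e+06, ∠ ≈ 162.52°
|T| = 12500000 / 2.0969e+06 ≈ 5.9612
Gain = 20 log₁₀(5.9612) ≈ 15.51 dB
∠T = 0.00° − 162.52° = -162.52°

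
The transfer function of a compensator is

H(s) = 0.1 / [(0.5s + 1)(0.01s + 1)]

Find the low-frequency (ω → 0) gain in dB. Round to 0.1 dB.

H(0) = 0.1 · 1 / 1 = 0.1
20 log₁₀(0.1) ≈ -20.00 dB

-20.0 dB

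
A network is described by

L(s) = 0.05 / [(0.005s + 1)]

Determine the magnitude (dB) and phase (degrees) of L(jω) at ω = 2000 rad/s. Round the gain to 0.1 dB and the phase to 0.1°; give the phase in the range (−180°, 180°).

-46.1 dB, -84.3°

At ω = 2000 rad/s:
pole (1 + j2000·0.005) = 1 + j10 → |·| ≈ 10.05, ∠ ≈ 84.29°
|L| = 0.05 · 1 / (10.05) ≈ 0.0049751
Gain = 20 log₁₀(0.0049751) ≈ -46.06 dB
∠L = (0°) − (84.29°) = -84.29°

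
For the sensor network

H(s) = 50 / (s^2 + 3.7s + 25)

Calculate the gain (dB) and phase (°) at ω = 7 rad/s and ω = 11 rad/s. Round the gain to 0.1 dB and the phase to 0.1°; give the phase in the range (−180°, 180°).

At s = jω = j7:
quadratic: (j7)² + 3.7·j7 + 25 = -24 + j25.9 → |·| ≈ 35.31, ∠ ≈ 132.82°
|H| = 50 / 35.31 ≈ 1.416
Gain = 20 log₁₀(1.416) ≈ 3.02 dB
∠H = 0.00° − 132.82° = -132.82°

At s = jω = j11:
quadratic: (j11)² + 3.7·j11 + 25 = -96 + j40.7 → |·| ≈ 104.27, ∠ ≈ 157.03°
|H| = 50 / 104.27 ≈ 0.47952
Gain = 20 log₁₀(0.47952) ≈ -6.38 dB
∠H = 0.00° − 157.03° = -157.03°

ω = 7: 3.0 dB, -132.8°; ω = 11: -6.4 dB, -157.0°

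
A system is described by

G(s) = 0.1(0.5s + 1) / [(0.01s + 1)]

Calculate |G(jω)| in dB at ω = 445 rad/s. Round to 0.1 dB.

13.8 dB

At ω = 445 rad/s:
zero (1 + j445·0.5) = 1 + j222.5 → |·| ≈ 222.5, ∠ ≈ 89.74°
pole (1 + j445·0.01) = 1 + j4.45 → |·| ≈ 4.561, ∠ ≈ 77.33°
|G| = 0.1 · 222.5 / (4.561) ≈ 4.8783
Gain = 20 log₁₀(4.8783) ≈ 13.77 dB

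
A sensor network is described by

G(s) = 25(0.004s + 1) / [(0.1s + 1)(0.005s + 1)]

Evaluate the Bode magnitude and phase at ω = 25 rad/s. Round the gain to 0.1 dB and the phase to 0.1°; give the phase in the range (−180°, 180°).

At ω = 25 rad/s:
zero (1 + j25·0.004) = 1 + j0.1 → |·| ≈ 1.005, ∠ ≈ 5.71°
pole (1 + j25·0.1) = 1 + j2.5 → |·| ≈ 2.6926, ∠ ≈ 68.20°
pole (1 + j25·0.005) = 1 + j0.125 → |·| ≈ 1.0078, ∠ ≈ 7.13°
|G| = 25 · 1.005 / (2.6926 · 1.0078) ≈ 9.2589
Gain = 20 log₁₀(9.2589) ≈ 19.33 dB
∠G = (5.71°) − (68.20° + 7.13°) = -69.62°

19.3 dB, -69.6°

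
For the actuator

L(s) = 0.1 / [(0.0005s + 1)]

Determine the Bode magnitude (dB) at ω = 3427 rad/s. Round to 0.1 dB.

At ω = 3427 rad/s:
pole (1 + j3427·0.0005) = 1 + j1.7135 → |·| ≈ 1.984, ∠ ≈ 59.73°
|L| = 0.1 · 1 / (1.984) ≈ 0.050403
Gain = 20 log₁₀(0.050403) ≈ -25.95 dB

-26.0 dB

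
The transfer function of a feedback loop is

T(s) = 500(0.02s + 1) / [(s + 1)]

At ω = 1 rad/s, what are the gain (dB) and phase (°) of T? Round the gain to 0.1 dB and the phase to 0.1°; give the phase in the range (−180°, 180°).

At ω = 1 rad/s:
zero (1 + j1·0.02) = 1 + j0.02 → |·| ≈ 1.0002, ∠ ≈ 1.15°
pole (1 + j1·1) = 1 + j1 → |·| ≈ 1.4142, ∠ ≈ 45.00°
|T| = 500 · 1.0002 / (1.4142) ≈ 353.63
Gain = 20 log₁₀(353.63) ≈ 50.97 dB
∠T = (1.15°) − (45.00°) = -43.85°

51.0 dB, -43.9°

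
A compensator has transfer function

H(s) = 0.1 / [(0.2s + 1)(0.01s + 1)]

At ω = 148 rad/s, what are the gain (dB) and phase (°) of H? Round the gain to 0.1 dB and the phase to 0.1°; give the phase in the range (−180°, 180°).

-54.5 dB, -144.0°

At ω = 148 rad/s:
pole (1 + j148·0.2) = 1 + j29.6 → |·| ≈ 29.617, ∠ ≈ 88.07°
pole (1 + j148·0.01) = 1 + j1.48 → |·| ≈ 1.7862, ∠ ≈ 55.95°
|H| = 0.1 · 1 / (29.617 · 1.7862) ≈ 0.0018903
Gain = 20 log₁₀(0.0018903) ≈ -54.47 dB
∠H = (0°) − (88.07° + 55.95°) = -144.02°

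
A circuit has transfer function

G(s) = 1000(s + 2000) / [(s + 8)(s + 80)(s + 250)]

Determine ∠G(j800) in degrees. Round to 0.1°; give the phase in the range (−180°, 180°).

At s = jω = j800:
zero (s+2000): 2000 + j800 → |·| = √(2000²+800²) = √4640000 ≈ 2154.1, ∠ = arctan(800/2000) ≈ 21.80°
pole (s+8): 8 + j800 → |·| = √(8²+800²) = √640064 ≈ 800.04, ∠ = arctan(800/8) ≈ 89.43°
pole (s+80): 80 + j800 → |·| = √(80²+800²) = √646400 ≈ 803.99, ∠ = arctan(800/80) ≈ 84.29°
pole (s+250): 250 + j800 → |·| = √(250²+800²) = √702500 ≈ 838.15, ∠ = arctan(800/250) ≈ 72.65°
∠G = 21.80° − 246.37° = -224.57° ≡ 135.43° (principal value)

135.4°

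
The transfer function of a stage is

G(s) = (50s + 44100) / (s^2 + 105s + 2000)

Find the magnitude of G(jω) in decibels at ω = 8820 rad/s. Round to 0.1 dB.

-44.9 dB

Substitute s = j8820:
Numerator: 50(j8820) + 44100 = 44100 + j441000
Denominator: (j8820)^2 + 105(j8820) + 2000 = -77790400 + j926100
|N| = √(44100² + 441000²) ≈ 4.432e+05, ∠N ≈ 84.29°
|D| = √(77790400² + 926100²) ≈ 7.7796e+07, ∠D ≈ 179.32°
|G| = 4.432e+05 / 7.7796e+07 ≈ 0.005697
Gain = 20 log₁₀(0.005697) ≈ -44.89 dB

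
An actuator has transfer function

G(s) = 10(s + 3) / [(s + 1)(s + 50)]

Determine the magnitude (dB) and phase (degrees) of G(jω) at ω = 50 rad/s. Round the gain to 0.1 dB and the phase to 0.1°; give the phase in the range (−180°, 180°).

At s = jω = j50:
zero (s+3): 3 + j50 → |·| = √(3²+50²) = √2509 ≈ 50.09, ∠ = arctan(50/3) ≈ 86.57°
pole (s+1): 1 + j50 → |·| = √(1²+50²) = √2501 ≈ 50.01, ∠ = arctan(50/1) ≈ 88.85°
pole (s+50): 50 + j50 → |·| = √(50²+50²) = √5000 ≈ 70.711, ∠ = arctan(50/50) ≈ 45.00°
|G| = 10 · 50.09 / 3536.3 ≈ 0.14165
Gain = 20 log₁₀(0.14165) ≈ -16.98 dB
∠G = 86.57° − 133.85° = -47.28°

-17.0 dB, -47.3°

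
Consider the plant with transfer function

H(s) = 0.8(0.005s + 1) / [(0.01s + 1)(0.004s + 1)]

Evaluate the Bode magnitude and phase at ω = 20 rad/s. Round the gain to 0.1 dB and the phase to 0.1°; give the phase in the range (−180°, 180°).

At ω = 20 rad/s:
zero (1 + j20·0.005) = 1 + j0.1 → |·| ≈ 1.005, ∠ ≈ 5.71°
pole (1 + j20·0.01) = 1 + j0.2 → |·| ≈ 1.0198, ∠ ≈ 11.31°
pole (1 + j20·0.004) = 1 + j0.08 → |·| ≈ 1.0032, ∠ ≈ 4.57°
|H| = 0.8 · 1.005 / (1.0198 · 1.0032) ≈ 0.78588
Gain = 20 log₁₀(0.78588) ≈ -2.09 dB
∠H = (5.71°) − (11.31° + 4.57°) = -10.17°

-2.1 dB, -10.2°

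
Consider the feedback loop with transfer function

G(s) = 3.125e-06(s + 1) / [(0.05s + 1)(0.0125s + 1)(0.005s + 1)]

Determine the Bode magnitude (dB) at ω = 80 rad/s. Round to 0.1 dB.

-88.0 dB

At ω = 80 rad/s:
zero (1 + j80·1) = 1 + j80 → |·| ≈ 80.006, ∠ ≈ 89.28°
pole (1 + j80·0.05) = 1 + j4 → |·| ≈ 4.1231, ∠ ≈ 75.96°
pole (1 + j80·0.0125) = 1 + j1 → |·| ≈ 1.4142, ∠ ≈ 45.00°
pole (1 + j80·0.005) = 1 + j0.4 → |·| ≈ 1.077, ∠ ≈ 21.80°
|G| = 3.125e-06 · 80.006 / (4.1231 · 1.4142 · 1.077) ≈ 3.9813e-05
Gain = 20 log₁₀(3.9813e-05) ≈ -88.00 dB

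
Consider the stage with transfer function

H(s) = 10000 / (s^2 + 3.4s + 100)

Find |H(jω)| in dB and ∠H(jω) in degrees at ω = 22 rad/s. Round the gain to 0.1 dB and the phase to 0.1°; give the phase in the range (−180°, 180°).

At s = jω = j22:
quadratic: (j22)² + 3.4·j22 + 100 = -384 + j74.8 → |·| ≈ 391.22, ∠ ≈ 168.98°
|H| = 10000 / 391.22 ≈ 25.561
Gain = 20 log₁₀(25.561) ≈ 28.15 dB
∠H = 0.00° − 168.98° = -168.98°

28.2 dB, -169.0°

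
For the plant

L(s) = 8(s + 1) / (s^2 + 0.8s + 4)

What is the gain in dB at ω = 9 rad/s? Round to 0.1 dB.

At s = jω = j9:
zero (s+1): 1 + j9 → |·| = √(1²+9²) = √82 ≈ 9.0554, ∠ = arctan(9/1) ≈ 83.66°
quadratic: (j9)² + 0.8·j9 + 4 = -77 + j7.2 → |·| ≈ 77.336, ∠ ≈ 174.66°
|L| = 8 · 9.0554 / 77.336 ≈ 0.93673
Gain = 20 log₁₀(0.93673) ≈ -0.57 dB

-0.6 dB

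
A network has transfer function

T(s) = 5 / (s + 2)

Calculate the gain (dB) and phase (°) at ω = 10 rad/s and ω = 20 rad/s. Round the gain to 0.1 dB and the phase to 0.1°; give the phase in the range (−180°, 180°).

ω = 10: -6.2 dB, -78.7°; ω = 20: -12.1 dB, -84.3°

Substitute s = j10:
Numerator: 5 = 5 + j0
Denominator: (j10) + 2 = 2 + j10
|N| = √(5² + 0²) ≈ 5, ∠N ≈ 0.00°
|D| = √(2² + 10²) ≈ 10.198, ∠D ≈ 78.69°
|T| = 5 / 10.198 ≈ 0.49029
Gain = 20 log₁₀(0.49029) ≈ -6.19 dB
∠T = 0.00° − 78.69° = -78.69°

Substitute s = j20:
Numerator: 5 = 5 + j0
Denominator: (j20) + 2 = 2 + j20
|N| = √(5² + 0²) ≈ 5, ∠N ≈ 0.00°
|D| = √(2² + 20²) ≈ 20.1, ∠D ≈ 84.29°
|T| = 5 / 20.1 ≈ 0.24876
Gain = 20 log₁₀(0.24876) ≈ -12.08 dB
∠T = 0.00° − 84.29° = -84.29°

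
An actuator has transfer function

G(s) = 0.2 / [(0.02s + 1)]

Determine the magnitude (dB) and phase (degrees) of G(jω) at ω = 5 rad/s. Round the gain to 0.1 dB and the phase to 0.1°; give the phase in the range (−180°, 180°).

-14.0 dB, -5.7°

At ω = 5 rad/s:
pole (1 + j5·0.02) = 1 + j0.1 → |·| ≈ 1.005, ∠ ≈ 5.71°
|G| = 0.2 · 1 / (1.005) ≈ 0.199
Gain = 20 log₁₀(0.199) ≈ -14.02 dB
∠G = (0°) − (5.71°) = -5.71°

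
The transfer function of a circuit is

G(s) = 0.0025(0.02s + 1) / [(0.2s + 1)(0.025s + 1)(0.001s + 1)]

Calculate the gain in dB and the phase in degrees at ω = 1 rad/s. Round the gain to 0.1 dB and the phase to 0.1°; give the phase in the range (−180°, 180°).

At ω = 1 rad/s:
zero (1 + j1·0.02) = 1 + j0.02 → |·| ≈ 1.0002, ∠ ≈ 1.15°
pole (1 + j1·0.2) = 1 + j0.2 → |·| ≈ 1.0198, ∠ ≈ 11.31°
pole (1 + j1·0.025) = 1 + j0.025 → |·| ≈ 1.0003, ∠ ≈ 1.43°
pole (1 + j1·0.001) = 1 + j0.001 → |·| ≈ 1, ∠ ≈ 0.06°
|G| = 0.0025 · 1.0002 / (1.0198 · 1.0003 · 1) ≈ 0.0024512
Gain = 20 log₁₀(0.0024512) ≈ -52.21 dB
∠G = (1.15°) − (11.31° + 1.43° + 0.06°) = -11.65°

-52.2 dB, -11.7°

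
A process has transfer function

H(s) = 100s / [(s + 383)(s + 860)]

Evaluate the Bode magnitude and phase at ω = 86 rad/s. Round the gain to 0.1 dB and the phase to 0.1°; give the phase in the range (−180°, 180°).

-31.9 dB, 71.6°

At s = jω = j86:
zero at origin: s = j86 → |·| = 86, ∠ = 90.00°
pole (s+383): 383 + j86 → |·| = √(383²+86²) = √154085 ≈ 392.54, ∠ = arctan(86/383) ≈ 12.66°
pole (s+860): 860 + j86 → |·| = √(860²+86²) = √746996 ≈ 864.29, ∠ = arctan(86/860) ≈ 5.71°
|H| = 100 · 86 / 3.3927e+05 ≈ 0.025349
Gain = 20 log₁₀(0.025349) ≈ -31.92 dB
∠H = 90.00° − 18.37° = 71.63°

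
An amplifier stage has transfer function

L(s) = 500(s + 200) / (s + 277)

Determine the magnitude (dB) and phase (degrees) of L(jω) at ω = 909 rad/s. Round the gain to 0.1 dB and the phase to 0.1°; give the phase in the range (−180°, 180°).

At s = jω = j909:
zero (s+200): 200 + j909 → |·| = √(200²+909²) = √866281 ≈ 930.74, ∠ = arctan(909/200) ≈ 77.59°
pole (s+277): 277 + j909 → |·| = √(277²+909²) = √903010 ≈ 950.27, ∠ = arctan(909/277) ≈ 73.05°
|L| = 500 · 930.74 / 950.27 ≈ 489.72
Gain = 20 log₁₀(489.72) ≈ 53.80 dB
∠L = 77.59° − 73.05° = 4.54°

53.8 dB, 4.5°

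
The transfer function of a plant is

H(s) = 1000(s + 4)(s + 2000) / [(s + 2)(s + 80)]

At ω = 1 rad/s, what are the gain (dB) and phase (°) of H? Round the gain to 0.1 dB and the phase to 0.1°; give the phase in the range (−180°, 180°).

93.3 dB, -13.2°

At s = jω = j1:
zero (s+4): 4 + j1 → |·| = √(4²+1²) = √17 ≈ 4.1231, ∠ = arctan(1/4) ≈ 14.04°
zero (s+2000): 2000 + j1 → |·| = √(2000²+1²) = √4000001 ≈ 2000, ∠ = arctan(1/2000) ≈ 0.03°
pole (s+2): 2 + j1 → |·| = √(2²+1²) = √5 ≈ 2.2361, ∠ = arctan(1/2) ≈ 26.57°
pole (s+80): 80 + j1 → |·| = √(80²+1²) = √6401 ≈ 80.006, ∠ = arctan(1/80) ≈ 0.72°
|H| = 1000 · 8246.2 / 178.9 ≈ 46094
Gain = 20 log₁₀(46094) ≈ 93.27 dB
∠H = 14.07° − 27.29° = -13.22°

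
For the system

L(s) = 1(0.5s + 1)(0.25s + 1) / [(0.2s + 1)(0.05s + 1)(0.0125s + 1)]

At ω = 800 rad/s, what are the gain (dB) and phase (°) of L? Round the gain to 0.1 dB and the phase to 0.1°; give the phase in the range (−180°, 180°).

At ω = 800 rad/s:
zero (1 + j800·0.5) = 1 + j400 → |·| ≈ 400, ∠ ≈ 89.86°
zero (1 + j800·0.25) = 1 + j200 → |·| ≈ 200, ∠ ≈ 89.71°
pole (1 + j800·0.2) = 1 + j160 → |·| ≈ 160, ∠ ≈ 89.64°
pole (1 + j800·0.05) = 1 + j40 → |·| ≈ 40.012, ∠ ≈ 88.57°
pole (1 + j800·0.0125) = 1 + j10 → |·| ≈ 10.05, ∠ ≈ 84.29°
|L| = 1 · 400 · 200 / (160 · 40.012 · 10.05) ≈ 1.2434
Gain = 20 log₁₀(1.2434) ≈ 1.89 dB
∠L = (89.86° + 89.71°) − (89.64° + 88.57° + 84.29°) = -82.93°

1.9 dB, -82.9°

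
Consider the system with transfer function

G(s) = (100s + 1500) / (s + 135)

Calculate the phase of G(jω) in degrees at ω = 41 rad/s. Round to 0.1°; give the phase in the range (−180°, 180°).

Substitute s = j41:
Numerator: 100(j41) + 1500 = 1500 + j4100
Denominator: (j41) + 135 = 135 + j41
|N| = √(1500² + 4100²) ≈ 4365.8, ∠N ≈ 69.90°
|D| = √(135² + 41²) ≈ 141.09, ∠D ≈ 16.89°
∠G = 69.90° − 16.89° = 53.01°

53.0°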